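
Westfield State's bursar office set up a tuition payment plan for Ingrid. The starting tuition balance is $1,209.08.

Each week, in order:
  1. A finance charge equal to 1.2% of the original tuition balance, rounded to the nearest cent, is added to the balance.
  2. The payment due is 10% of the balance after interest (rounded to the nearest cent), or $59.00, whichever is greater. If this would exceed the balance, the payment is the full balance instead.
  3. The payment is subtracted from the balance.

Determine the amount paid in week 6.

$78.19

Week 1: opening $1,209.08; interest $14.51 → $1,223.59; payment $122.36; balance $1,101.23
Week 2: opening $1,101.23; interest $14.51 → $1,115.74; payment $111.57; balance $1,004.17
Week 3: opening $1,004.17; interest $14.51 → $1,018.68; payment $101.87; balance $916.81
Week 4: opening $916.81; interest $14.51 → $931.32; payment $93.13; balance $838.19
Week 5: opening $838.19; interest $14.51 → $852.70; payment $85.27; balance $767.43
Week 6: opening $767.43; interest $14.51 → $781.94; payment $78.19; balance $703.75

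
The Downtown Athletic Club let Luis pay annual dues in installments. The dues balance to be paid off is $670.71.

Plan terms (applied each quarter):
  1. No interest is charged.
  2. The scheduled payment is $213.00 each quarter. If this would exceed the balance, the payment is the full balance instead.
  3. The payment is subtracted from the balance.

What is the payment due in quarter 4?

Quarter 1: $670.71 − $213.00 → $457.71
Quarter 2: $457.71 − $213.00 → $244.71
Quarter 3: $244.71 − $213.00 → $31.71
Quarter 4: $31.71 − $31.71 → $0.00

$31.71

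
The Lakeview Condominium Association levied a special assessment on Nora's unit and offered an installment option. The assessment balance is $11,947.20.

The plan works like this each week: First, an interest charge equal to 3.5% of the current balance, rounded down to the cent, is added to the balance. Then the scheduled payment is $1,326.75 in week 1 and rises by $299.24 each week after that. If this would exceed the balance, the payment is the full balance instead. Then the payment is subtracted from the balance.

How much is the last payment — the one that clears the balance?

Week 1: $11,947.20 +$418.15 interest = $12,365.35; pay $1,326.75 → $11,038.60
Week 2: $11,038.60 +$386.35 interest = $11,424.95; pay $1,625.99 → $9,798.96
Week 3: $9,798.96 +$342.96 interest = $10,141.92; pay $1,925.23 → $8,216.69
Week 4: $8,216.69 +$287.58 interest = $8,504.27; pay $2,224.47 → $6,279.80
Week 5: $6,279.80 +$219.79 interest = $6,499.59; pay $2,523.71 → $3,975.88
Week 6: $3,975.88 +$139.15 interest = $4,115.03; pay $2,822.95 → $1,292.08
Week 7: $1,292.08 +$45.22 interest = $1,337.30; pay $1,337.30 → $0.00

$1,337.30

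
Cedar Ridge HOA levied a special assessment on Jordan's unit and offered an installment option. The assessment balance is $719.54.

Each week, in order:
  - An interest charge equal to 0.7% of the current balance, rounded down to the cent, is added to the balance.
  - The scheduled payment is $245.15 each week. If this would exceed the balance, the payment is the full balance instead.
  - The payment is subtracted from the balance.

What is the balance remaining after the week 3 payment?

$0.00

# | Opening | Interest | Payment | End bal
1 | $719.54 | $5.03 | $245.15 | $479.42
2 | $479.42 | $3.35 | $245.15 | $237.62
3 | $237.62 | $1.66 | $239.28 | $0.00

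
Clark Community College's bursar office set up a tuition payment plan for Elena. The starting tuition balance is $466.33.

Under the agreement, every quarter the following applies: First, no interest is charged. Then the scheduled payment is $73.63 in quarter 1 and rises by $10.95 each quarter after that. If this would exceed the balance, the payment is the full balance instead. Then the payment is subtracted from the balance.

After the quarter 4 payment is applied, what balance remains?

$106.11

Quarter 1: opening $466.33; payment $73.63; balance $392.70
Quarter 2: opening $392.70; payment $84.58; balance $308.12
Quarter 3: opening $308.12; payment $95.53; balance $212.59
Quarter 4: opening $212.59; payment $106.48; balance $106.11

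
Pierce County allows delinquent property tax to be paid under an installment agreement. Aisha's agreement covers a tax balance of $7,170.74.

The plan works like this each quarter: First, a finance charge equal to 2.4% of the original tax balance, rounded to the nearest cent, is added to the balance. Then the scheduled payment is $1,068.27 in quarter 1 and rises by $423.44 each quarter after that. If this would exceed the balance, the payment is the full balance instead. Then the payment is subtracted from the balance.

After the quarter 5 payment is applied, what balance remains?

Quarter 1: opening $7,170.74; interest $172.10 → $7,342.84; payment $1,068.27; balance $6,274.57
Quarter 2: opening $6,274.57; interest $172.10 → $6,446.67; payment $1,491.71; balance $4,954.96
Quarter 3: opening $4,954.96; interest $172.10 → $5,127.06; payment $1,915.15; balance $3,211.91
Quarter 4: opening $3,211.91; interest $172.10 → $3,384.01; payment $2,338.59; balance $1,045.42
Quarter 5: opening $1,045.42; interest $172.10 → $1,217.52; payment $1,217.52; balance $0.00

$0.00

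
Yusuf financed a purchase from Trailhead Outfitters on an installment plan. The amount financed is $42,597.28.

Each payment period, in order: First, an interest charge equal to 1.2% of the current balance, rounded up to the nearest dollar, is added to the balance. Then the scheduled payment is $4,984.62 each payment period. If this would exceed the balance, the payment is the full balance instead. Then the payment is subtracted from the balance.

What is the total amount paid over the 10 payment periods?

$45,221.28

# | Opening | Interest | Payment | End bal
1 | $42,597.28 | $512.00 | $4,984.62 | $38,124.66
2 | $38,124.66 | $458.00 | $4,984.62 | $33,598.04
3 | $33,598.04 | $404.00 | $4,984.62 | $29,017.42
4 | $29,017.42 | $349.00 | $4,984.62 | $24,381.80
5 | $24,381.80 | $293.00 | $4,984.62 | $19,690.18
6 | $19,690.18 | $237.00 | $4,984.62 | $14,942.56
7 | $14,942.56 | $180.00 | $4,984.62 | $10,137.94
8 | $10,137.94 | $122.00 | $4,984.62 | $5,275.32
9 | $5,275.32 | $64.00 | $4,984.62 | $354.70
10 | $354.70 | $5.00 | $359.70 | $0.00
Total paid: $45,221.28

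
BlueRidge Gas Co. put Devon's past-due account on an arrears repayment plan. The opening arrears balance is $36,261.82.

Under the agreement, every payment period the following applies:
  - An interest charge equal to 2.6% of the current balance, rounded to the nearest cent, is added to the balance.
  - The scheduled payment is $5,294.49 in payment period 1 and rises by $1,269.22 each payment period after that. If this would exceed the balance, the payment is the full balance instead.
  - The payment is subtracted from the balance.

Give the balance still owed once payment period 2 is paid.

# | Opening | Interest | Payment | End bal
1 | $36,261.82 | $942.81 | $5,294.49 | $31,910.14
2 | $31,910.14 | $829.66 | $6,563.71 | $26,176.09

$26,176.09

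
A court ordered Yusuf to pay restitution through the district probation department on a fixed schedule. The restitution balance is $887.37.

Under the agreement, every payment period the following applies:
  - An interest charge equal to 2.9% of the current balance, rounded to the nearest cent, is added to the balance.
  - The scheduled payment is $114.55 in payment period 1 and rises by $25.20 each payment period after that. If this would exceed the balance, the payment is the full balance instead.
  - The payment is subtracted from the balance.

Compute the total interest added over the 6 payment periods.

$99.30

Payment period 1: $887.37 +$25.73 interest = $913.10; pay $114.55 → $798.55
Payment period 2: $798.55 +$23.16 interest = $821.71; pay $139.75 → $681.96
Payment period 3: $681.96 +$19.78 interest = $701.74; pay $164.95 → $536.79
Payment period 4: $536.79 +$15.57 interest = $552.36; pay $190.15 → $362.21
Payment period 5: $362.21 +$10.50 interest = $372.71; pay $215.35 → $157.36
Payment period 6: $157.36 +$4.56 interest = $161.92; pay $161.92 → $0.00
Total interest: $25.73 + $23.16 + $19.78 + $15.57 + $10.50 + $4.56 = $99.30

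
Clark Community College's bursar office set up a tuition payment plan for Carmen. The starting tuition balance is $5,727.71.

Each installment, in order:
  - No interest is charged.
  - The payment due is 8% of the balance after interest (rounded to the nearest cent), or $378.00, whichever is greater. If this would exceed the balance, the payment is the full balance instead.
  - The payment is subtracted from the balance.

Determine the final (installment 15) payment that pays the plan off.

$302.10

# | Opening | Payment | End bal
1 | $5,727.71 | $458.22 | $5,269.49
2 | $5,269.49 | $421.56 | $4,847.93
3 | $4,847.93 | $387.83 | $4,460.10
4 | $4,460.10 | $378.00 | $4,082.10
5 | $4,082.10 | $378.00 | $3,704.10
6 | $3,704.10 | $378.00 | $3,326.10
7 | $3,326.10 | $378.00 | $2,948.10
8 | $2,948.10 | $378.00 | $2,570.10
9 | $2,570.10 | $378.00 | $2,192.10
10 | $2,192.10 | $378.00 | $1,814.10
11 | $1,814.10 | $378.00 | $1,436.10
12 | $1,436.10 | $378.00 | $1,058.10
13 | $1,058.10 | $378.00 | $680.10
14 | $680.10 | $378.00 | $302.10
15 | $302.10 | $302.10 | $0.00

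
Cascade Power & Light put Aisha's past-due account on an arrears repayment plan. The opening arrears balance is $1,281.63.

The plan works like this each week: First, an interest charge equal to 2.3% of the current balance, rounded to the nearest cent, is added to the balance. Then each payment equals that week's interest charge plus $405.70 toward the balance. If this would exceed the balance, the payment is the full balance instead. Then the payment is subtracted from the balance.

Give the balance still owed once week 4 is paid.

$0.00

Week 1: $1,281.63 +$29.48 interest = $1,311.11; pay $435.18 → $875.93
Week 2: $875.93 +$20.15 interest = $896.08; pay $425.85 → $470.23
Week 3: $470.23 +$10.82 interest = $481.05; pay $416.52 → $64.53
Week 4: $64.53 +$1.48 interest = $66.01; pay $66.01 → $0.00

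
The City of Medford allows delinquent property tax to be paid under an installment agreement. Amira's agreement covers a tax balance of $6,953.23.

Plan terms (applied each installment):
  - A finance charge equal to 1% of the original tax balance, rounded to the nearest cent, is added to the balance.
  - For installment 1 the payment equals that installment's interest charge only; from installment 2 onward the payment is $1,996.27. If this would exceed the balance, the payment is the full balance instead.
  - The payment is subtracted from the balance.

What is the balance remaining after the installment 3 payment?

$3,099.75

# | Opening | Interest | Payment | End bal
1 | $6,953.23 | $69.53 | $69.53 | $6,953.23
2 | $6,953.23 | $69.53 | $1,996.27 | $5,026.49
3 | $5,026.49 | $69.53 | $1,996.27 | $3,099.75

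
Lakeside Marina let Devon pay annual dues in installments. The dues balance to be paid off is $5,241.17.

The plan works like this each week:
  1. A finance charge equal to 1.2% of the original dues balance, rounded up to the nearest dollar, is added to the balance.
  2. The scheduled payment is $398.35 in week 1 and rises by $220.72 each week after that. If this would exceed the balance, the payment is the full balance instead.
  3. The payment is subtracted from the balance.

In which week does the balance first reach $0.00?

6

Week 1: opening $5,241.17; interest $63.00 → $5,304.17; payment $398.35; balance $4,905.82
Week 2: opening $4,905.82; interest $63.00 → $4,968.82; payment $619.07; balance $4,349.75
Week 3: opening $4,349.75; interest $63.00 → $4,412.75; payment $839.79; balance $3,572.96
Week 4: opening $3,572.96; interest $63.00 → $3,635.96; payment $1,060.51; balance $2,575.45
Week 5: opening $2,575.45; interest $63.00 → $2,638.45; payment $1,281.23; balance $1,357.22
Week 6: opening $1,357.22; interest $63.00 → $1,420.22; payment $1,420.22; balance $0.00
Balance reaches $0.00 in week 6.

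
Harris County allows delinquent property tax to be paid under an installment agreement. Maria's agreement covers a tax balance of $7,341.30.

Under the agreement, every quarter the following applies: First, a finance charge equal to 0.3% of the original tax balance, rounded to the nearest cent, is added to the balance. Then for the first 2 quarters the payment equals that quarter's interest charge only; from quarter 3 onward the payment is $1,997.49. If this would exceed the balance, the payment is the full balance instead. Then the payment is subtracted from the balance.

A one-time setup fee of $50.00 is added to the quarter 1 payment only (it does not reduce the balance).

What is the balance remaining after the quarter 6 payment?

Quarter 1: opening $7,341.30; interest $22.02 → $7,363.32; payment $22.02 (+ $50.00 fee); balance $7,341.30
Quarter 2: opening $7,341.30; interest $22.02 → $7,363.32; payment $22.02; balance $7,341.30
Quarter 3: opening $7,341.30; interest $22.02 → $7,363.32; payment $1,997.49; balance $5,365.83
Quarter 4: opening $5,365.83; interest $22.02 → $5,387.85; payment $1,997.49; balance $3,390.36
Quarter 5: opening $3,390.36; interest $22.02 → $3,412.38; payment $1,997.49; balance $1,414.89
Quarter 6: opening $1,414.89; interest $22.02 → $1,436.91; payment $1,436.91; balance $0.00

$0.00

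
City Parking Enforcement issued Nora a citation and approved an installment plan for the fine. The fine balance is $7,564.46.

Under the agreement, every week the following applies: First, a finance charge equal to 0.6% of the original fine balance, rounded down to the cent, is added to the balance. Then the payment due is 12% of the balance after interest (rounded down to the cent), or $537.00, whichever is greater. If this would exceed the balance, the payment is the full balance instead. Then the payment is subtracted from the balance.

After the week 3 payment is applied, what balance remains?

Week 1: $7,564.46 +$45.38 interest = $7,609.84; pay $913.18 → $6,696.66
Week 2: $6,696.66 +$45.38 interest = $6,742.04; pay $809.04 → $5,933.00
Week 3: $5,933.00 +$45.38 interest = $5,978.38; pay $717.40 → $5,260.98

$5,260.98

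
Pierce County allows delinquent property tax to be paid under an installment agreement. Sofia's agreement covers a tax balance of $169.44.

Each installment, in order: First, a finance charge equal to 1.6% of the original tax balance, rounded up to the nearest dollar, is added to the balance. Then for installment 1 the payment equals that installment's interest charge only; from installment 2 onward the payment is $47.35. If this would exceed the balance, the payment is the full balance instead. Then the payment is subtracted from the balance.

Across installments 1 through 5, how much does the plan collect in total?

$184.44

Installment 1: $169.44 +$3.00 interest = $172.44; pay $3.00 → $169.44
Installment 2: $169.44 +$3.00 interest = $172.44; pay $47.35 → $125.09
Installment 3: $125.09 +$3.00 interest = $128.09; pay $47.35 → $80.74
Installment 4: $80.74 +$3.00 interest = $83.74; pay $47.35 → $36.39
Installment 5: $36.39 +$3.00 interest = $39.39; pay $39.39 → $0.00
Total paid: $184.44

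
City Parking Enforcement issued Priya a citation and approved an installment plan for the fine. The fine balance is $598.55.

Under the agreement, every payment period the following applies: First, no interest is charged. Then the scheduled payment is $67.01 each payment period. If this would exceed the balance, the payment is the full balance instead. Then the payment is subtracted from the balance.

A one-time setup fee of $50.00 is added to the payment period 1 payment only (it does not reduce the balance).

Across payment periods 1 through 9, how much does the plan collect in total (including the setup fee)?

$648.55

Payment period 1: opening $598.55; payment $67.01 (+ $50.00 fee); balance $531.54
Payment period 2: opening $531.54; payment $67.01; balance $464.53
Payment period 3: opening $464.53; payment $67.01; balance $397.52
Payment period 4: opening $397.52; payment $67.01; balance $330.51
Payment period 5: opening $330.51; payment $67.01; balance $263.50
Payment period 6: opening $263.50; payment $67.01; balance $196.49
Payment period 7: opening $196.49; payment $67.01; balance $129.48
Payment period 8: opening $129.48; payment $67.01; balance $62.47
Payment period 9: opening $62.47; payment $62.47; balance $0.00
Total paid: $648.55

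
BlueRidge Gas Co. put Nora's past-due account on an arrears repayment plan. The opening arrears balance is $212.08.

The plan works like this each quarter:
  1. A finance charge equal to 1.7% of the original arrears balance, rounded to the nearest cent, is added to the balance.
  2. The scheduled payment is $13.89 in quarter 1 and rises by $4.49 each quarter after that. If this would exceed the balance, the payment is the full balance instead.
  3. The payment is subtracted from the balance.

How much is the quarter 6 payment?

Quarter 1: $212.08 +$3.61 interest = $215.69; pay $13.89 → $201.80
Quarter 2: $201.80 +$3.61 interest = $205.41; pay $18.38 → $187.03
Quarter 3: $187.03 +$3.61 interest = $190.64; pay $22.87 → $167.77
Quarter 4: $167.77 +$3.61 interest = $171.38; pay $27.36 → $144.02
Quarter 5: $144.02 +$3.61 interest = $147.63; pay $31.85 → $115.78
Quarter 6: $115.78 +$3.61 interest = $119.39; pay $36.34 → $83.05

$36.34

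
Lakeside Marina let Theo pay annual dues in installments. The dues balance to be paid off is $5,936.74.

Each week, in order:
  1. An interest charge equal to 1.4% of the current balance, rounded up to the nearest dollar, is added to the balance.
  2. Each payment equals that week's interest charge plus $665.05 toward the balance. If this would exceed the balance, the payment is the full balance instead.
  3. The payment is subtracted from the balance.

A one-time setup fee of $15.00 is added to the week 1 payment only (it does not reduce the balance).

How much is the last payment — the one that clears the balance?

$625.34

Week 1: opening $5,936.74; interest $84.00 → $6,020.74; payment $749.05 (+ $15.00 fee); balance $5,271.69
Week 2: opening $5,271.69; interest $74.00 → $5,345.69; payment $739.05; balance $4,606.64
Week 3: opening $4,606.64; interest $65.00 → $4,671.64; payment $730.05; balance $3,941.59
Week 4: opening $3,941.59; interest $56.00 → $3,997.59; payment $721.05; balance $3,276.54
Week 5: opening $3,276.54; interest $46.00 → $3,322.54; payment $711.05; balance $2,611.49
Week 6: opening $2,611.49; interest $37.00 → $2,648.49; payment $702.05; balance $1,946.44
Week 7: opening $1,946.44; interest $28.00 → $1,974.44; payment $693.05; balance $1,281.39
Week 8: opening $1,281.39; interest $18.00 → $1,299.39; payment $683.05; balance $616.34
Week 9: opening $616.34; interest $9.00 → $625.34; payment $625.34; balance $0.00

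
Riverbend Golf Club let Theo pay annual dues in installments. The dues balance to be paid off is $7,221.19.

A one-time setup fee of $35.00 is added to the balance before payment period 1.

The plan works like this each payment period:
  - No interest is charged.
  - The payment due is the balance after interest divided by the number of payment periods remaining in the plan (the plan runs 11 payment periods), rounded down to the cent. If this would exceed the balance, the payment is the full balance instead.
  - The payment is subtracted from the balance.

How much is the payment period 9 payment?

$659.66

Payment period 1: opening $7,256.19; payment $659.65; balance $6,596.54
Payment period 2: opening $6,596.54; payment $659.65; balance $5,936.89
Payment period 3: opening $5,936.89; payment $659.65; balance $5,277.24
Payment period 4: opening $5,277.24; payment $659.65; balance $4,617.59
Payment period 5: opening $4,617.59; payment $659.65; balance $3,957.94
Payment period 6: opening $3,957.94; payment $659.65; balance $3,298.29
Payment period 7: opening $3,298.29; payment $659.65; balance $2,638.64
Payment period 8: opening $2,638.64; payment $659.66; balance $1,978.98
Payment period 9: opening $1,978.98; payment $659.66; balance $1,319.32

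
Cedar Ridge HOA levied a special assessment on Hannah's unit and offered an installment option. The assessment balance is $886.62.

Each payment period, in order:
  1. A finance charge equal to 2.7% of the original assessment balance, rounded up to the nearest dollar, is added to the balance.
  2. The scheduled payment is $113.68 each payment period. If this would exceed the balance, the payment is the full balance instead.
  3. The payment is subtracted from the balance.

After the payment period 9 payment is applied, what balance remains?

$79.50

# | Opening | Interest | Payment | End bal
1 | $886.62 | $24.00 | $113.68 | $796.94
2 | $796.94 | $24.00 | $113.68 | $707.26
3 | $707.26 | $24.00 | $113.68 | $617.58
4 | $617.58 | $24.00 | $113.68 | $527.90
5 | $527.90 | $24.00 | $113.68 | $438.22
6 | $438.22 | $24.00 | $113.68 | $348.54
7 | $348.54 | $24.00 | $113.68 | $258.86
8 | $258.86 | $24.00 | $113.68 | $169.18
9 | $169.18 | $24.00 | $113.68 | $79.50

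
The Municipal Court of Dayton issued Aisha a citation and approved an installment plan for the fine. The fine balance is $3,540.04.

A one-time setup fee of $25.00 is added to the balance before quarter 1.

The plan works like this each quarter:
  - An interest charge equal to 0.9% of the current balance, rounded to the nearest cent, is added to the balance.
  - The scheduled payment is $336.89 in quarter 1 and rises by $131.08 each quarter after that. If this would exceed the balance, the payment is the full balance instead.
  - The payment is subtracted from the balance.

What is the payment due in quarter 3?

Quarter 1: $3,565.04 +$32.09 interest = $3,597.13; pay $336.89 → $3,260.24
Quarter 2: $3,260.24 +$29.34 interest = $3,289.58; pay $467.97 → $2,821.61
Quarter 3: $2,821.61 +$25.39 interest = $2,847.00; pay $599.05 → $2,247.95

$599.05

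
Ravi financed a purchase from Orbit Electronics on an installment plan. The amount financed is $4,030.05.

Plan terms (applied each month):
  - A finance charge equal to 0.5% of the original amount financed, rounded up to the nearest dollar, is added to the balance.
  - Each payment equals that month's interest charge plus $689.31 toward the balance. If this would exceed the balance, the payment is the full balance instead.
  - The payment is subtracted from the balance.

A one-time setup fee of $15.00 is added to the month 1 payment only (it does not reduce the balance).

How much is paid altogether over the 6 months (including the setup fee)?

# | Opening | Interest | Payment | Fee | End bal
1 | $4,030.05 | $21.00 | $710.31 | $15.00 | $3,340.74
2 | $3,340.74 | $21.00 | $710.31 | — | $2,651.43
3 | $2,651.43 | $21.00 | $710.31 | — | $1,962.12
4 | $1,962.12 | $21.00 | $710.31 | — | $1,272.81
5 | $1,272.81 | $21.00 | $710.31 | — | $583.50
6 | $583.50 | $21.00 | $604.50 | — | $0.00
Total paid: $4,171.05

$4,171.05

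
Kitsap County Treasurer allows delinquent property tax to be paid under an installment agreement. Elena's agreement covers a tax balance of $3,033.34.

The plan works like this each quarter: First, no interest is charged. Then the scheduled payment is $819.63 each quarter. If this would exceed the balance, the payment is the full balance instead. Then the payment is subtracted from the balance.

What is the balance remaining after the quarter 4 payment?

$0.00

# | Opening | Payment | End bal
1 | $3,033.34 | $819.63 | $2,213.71
2 | $2,213.71 | $819.63 | $1,394.08
3 | $1,394.08 | $819.63 | $574.45
4 | $574.45 | $574.45 | $0.00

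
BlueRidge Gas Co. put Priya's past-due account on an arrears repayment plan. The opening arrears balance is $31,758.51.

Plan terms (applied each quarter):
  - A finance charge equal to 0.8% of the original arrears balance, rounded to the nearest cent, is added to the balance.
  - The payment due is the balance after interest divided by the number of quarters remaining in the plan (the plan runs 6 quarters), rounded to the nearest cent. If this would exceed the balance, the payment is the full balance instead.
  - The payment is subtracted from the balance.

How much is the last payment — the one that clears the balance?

# | Opening | Interest | Payment | End bal
1 | $31,758.51 | $254.07 | $5,335.43 | $26,677.15
2 | $26,677.15 | $254.07 | $5,386.24 | $21,544.98
3 | $21,544.98 | $254.07 | $5,449.76 | $16,349.29
4 | $16,349.29 | $254.07 | $5,534.45 | $11,068.91
5 | $11,068.91 | $254.07 | $5,661.49 | $5,661.49
6 | $5,661.49 | $254.07 | $5,915.56 | $0.00

$5,915.56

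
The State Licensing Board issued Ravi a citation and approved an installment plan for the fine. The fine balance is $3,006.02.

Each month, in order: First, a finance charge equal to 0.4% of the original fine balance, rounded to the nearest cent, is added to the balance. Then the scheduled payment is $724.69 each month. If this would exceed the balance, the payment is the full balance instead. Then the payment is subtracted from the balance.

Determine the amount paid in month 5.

Month 1: $3,006.02 +$12.02 interest = $3,018.04; pay $724.69 → $2,293.35
Month 2: $2,293.35 +$12.02 interest = $2,305.37; pay $724.69 → $1,580.68
Month 3: $1,580.68 +$12.02 interest = $1,592.70; pay $724.69 → $868.01
Month 4: $868.01 +$12.02 interest = $880.03; pay $724.69 → $155.34
Month 5: $155.34 +$12.02 interest = $167.36; pay $167.36 → $0.00

$167.36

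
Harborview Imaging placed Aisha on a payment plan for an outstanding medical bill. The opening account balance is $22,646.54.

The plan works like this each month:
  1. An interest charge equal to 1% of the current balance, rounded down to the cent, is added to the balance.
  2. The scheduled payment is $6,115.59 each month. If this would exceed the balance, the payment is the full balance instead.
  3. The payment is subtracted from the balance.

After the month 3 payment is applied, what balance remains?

$4,801.89

Month 1: opening $22,646.54; interest $226.46 → $22,873.00; payment $6,115.59; balance $16,757.41
Month 2: opening $16,757.41; interest $167.57 → $16,924.98; payment $6,115.59; balance $10,809.39
Month 3: opening $10,809.39; interest $108.09 → $10,917.48; payment $6,115.59; balance $4,801.89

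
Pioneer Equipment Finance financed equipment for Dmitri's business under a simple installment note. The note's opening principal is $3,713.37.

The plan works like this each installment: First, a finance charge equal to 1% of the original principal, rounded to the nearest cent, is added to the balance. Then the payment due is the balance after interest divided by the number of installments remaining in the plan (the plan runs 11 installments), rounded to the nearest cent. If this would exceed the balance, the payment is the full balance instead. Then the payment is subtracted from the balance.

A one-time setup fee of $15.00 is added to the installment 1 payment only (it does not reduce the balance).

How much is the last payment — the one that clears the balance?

$449.70

Installment 1: $3,713.37 +$37.13 interest = $3,750.50; pay $340.95 (+ $15.00 fee) → $3,409.55
Installment 2: $3,409.55 +$37.13 interest = $3,446.68; pay $344.67 → $3,102.01
Installment 3: $3,102.01 +$37.13 interest = $3,139.14; pay $348.79 → $2,790.35
Installment 4: $2,790.35 +$37.13 interest = $2,827.48; pay $353.44 → $2,474.04
Installment 5: $2,474.04 +$37.13 interest = $2,511.17; pay $358.74 → $2,152.43
Installment 6: $2,152.43 +$37.13 interest = $2,189.56; pay $364.93 → $1,824.63
Installment 7: $1,824.63 +$37.13 interest = $1,861.76; pay $372.35 → $1,489.41
Installment 8: $1,489.41 +$37.13 interest = $1,526.54; pay $381.64 → $1,144.90
Installment 9: $1,144.90 +$37.13 interest = $1,182.03; pay $394.01 → $788.02
Installment 10: $788.02 +$37.13 interest = $825.15; pay $412.58 → $412.57
Installment 11: $412.57 +$37.13 interest = $449.70; pay $449.70 → $0.00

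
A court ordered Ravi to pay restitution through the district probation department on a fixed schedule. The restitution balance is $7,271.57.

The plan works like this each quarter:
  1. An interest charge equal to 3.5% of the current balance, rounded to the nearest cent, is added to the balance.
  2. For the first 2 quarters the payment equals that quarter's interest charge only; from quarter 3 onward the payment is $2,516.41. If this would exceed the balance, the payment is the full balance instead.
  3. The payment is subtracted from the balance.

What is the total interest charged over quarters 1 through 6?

$1,040.84

Quarter 1: opening $7,271.57; interest $254.50 → $7,526.07; payment $254.50; balance $7,271.57
Quarter 2: opening $7,271.57; interest $254.50 → $7,526.07; payment $254.50; balance $7,271.57
Quarter 3: opening $7,271.57; interest $254.50 → $7,526.07; payment $2,516.41; balance $5,009.66
Quarter 4: opening $5,009.66; interest $175.34 → $5,185.00; payment $2,516.41; balance $2,668.59
Quarter 5: opening $2,668.59; interest $93.40 → $2,761.99; payment $2,516.41; balance $245.58
Quarter 6: opening $245.58; interest $8.60 → $254.18; payment $254.18; balance $0.00
Total interest: $254.50 + $254.50 + $254.50 + $175.34 + $93.40 + $8.60 = $1,040.84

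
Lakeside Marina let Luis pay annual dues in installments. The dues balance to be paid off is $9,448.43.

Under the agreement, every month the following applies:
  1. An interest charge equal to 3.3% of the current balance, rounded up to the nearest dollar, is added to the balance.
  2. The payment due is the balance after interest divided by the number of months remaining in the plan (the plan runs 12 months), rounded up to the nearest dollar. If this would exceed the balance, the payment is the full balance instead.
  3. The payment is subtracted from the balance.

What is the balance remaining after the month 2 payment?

Month 1: opening $9,448.43; interest $312.00 → $9,760.43; payment $814.00; balance $8,946.43
Month 2: opening $8,946.43; interest $296.00 → $9,242.43; payment $841.00; balance $8,401.43

$8,401.43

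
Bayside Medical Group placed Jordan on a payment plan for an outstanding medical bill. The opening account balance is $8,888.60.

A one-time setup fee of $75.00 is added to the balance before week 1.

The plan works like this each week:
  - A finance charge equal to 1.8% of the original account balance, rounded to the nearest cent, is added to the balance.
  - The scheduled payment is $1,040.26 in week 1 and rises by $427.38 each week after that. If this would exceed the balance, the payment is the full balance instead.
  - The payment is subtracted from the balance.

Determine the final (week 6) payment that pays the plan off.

$448.44

Week 1: opening $8,963.60; interest $159.99 → $9,123.59; payment $1,040.26; balance $8,083.33
Week 2: opening $8,083.33; interest $159.99 → $8,243.32; payment $1,467.64; balance $6,775.68
Week 3: opening $6,775.68; interest $159.99 → $6,935.67; payment $1,895.02; balance $5,040.65
Week 4: opening $5,040.65; interest $159.99 → $5,200.64; payment $2,322.40; balance $2,878.24
Week 5: opening $2,878.24; interest $159.99 → $3,038.23; payment $2,749.78; balance $288.45
Week 6: opening $288.45; interest $159.99 → $448.44; payment $448.44; balance $0.00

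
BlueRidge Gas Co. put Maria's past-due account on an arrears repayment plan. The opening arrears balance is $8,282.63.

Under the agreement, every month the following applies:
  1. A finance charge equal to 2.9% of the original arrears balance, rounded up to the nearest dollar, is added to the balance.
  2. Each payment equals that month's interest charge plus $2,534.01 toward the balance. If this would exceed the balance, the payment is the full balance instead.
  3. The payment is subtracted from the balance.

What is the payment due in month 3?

$2,775.01

Month 1: opening $8,282.63; interest $241.00 → $8,523.63; payment $2,775.01; balance $5,748.62
Month 2: opening $5,748.62; interest $241.00 → $5,989.62; payment $2,775.01; balance $3,214.61
Month 3: opening $3,214.61; interest $241.00 → $3,455.61; payment $2,775.01; balance $680.60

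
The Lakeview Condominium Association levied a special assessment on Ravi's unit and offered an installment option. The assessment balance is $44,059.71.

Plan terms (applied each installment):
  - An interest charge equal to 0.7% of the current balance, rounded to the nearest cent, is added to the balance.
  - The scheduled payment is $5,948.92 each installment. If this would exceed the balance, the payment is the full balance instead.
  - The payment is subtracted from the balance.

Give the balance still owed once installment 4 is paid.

Installment 1: opening $44,059.71; interest $308.42 → $44,368.13; payment $5,948.92; balance $38,419.21
Installment 2: opening $38,419.21; interest $268.93 → $38,688.14; payment $5,948.92; balance $32,739.22
Installment 3: opening $32,739.22; interest $229.17 → $32,968.39; payment $5,948.92; balance $27,019.47
Installment 4: opening $27,019.47; interest $189.14 → $27,208.61; payment $5,948.92; balance $21,259.69

$21,259.69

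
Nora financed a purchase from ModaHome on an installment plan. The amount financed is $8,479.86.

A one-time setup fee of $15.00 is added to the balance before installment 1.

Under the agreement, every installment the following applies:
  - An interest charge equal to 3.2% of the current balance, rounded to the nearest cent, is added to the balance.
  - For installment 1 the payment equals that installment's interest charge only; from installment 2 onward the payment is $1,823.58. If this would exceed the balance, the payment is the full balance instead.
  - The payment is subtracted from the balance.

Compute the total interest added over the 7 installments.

$1,125.47

# | Opening | Interest | Payment | End bal
1 | $8,494.86 | $271.84 | $271.84 | $8,494.86
2 | $8,494.86 | $271.84 | $1,823.58 | $6,943.12
3 | $6,943.12 | $222.18 | $1,823.58 | $5,341.72
4 | $5,341.72 | $170.94 | $1,823.58 | $3,689.08
5 | $3,689.08 | $118.05 | $1,823.58 | $1,983.55
6 | $1,983.55 | $63.47 | $1,823.58 | $223.44
7 | $223.44 | $7.15 | $230.59 | $0.00
Total interest: $271.84 + $271.84 + $222.18 + $170.94 + $118.05 + $63.47 + $7.15 = $1,125.47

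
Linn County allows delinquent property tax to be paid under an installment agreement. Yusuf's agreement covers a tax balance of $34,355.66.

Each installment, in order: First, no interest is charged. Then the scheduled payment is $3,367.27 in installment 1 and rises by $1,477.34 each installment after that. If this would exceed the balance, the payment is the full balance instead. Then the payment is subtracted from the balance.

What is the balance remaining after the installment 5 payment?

$2,745.91

Installment 1: $34,355.66 − $3,367.27 → $30,988.39
Installment 2: $30,988.39 − $4,844.61 → $26,143.78
Installment 3: $26,143.78 − $6,321.95 → $19,821.83
Installment 4: $19,821.83 − $7,799.29 → $12,022.54
Installment 5: $12,022.54 − $9,276.63 → $2,745.91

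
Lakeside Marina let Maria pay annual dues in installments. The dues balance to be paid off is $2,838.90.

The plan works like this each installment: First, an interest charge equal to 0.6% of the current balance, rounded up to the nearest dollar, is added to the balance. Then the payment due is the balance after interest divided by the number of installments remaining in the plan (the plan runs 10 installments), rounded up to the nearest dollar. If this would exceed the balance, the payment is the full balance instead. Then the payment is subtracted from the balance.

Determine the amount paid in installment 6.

Installment 1: $2,838.90 +$18.00 interest = $2,856.90; pay $286.00 → $2,570.90
Installment 2: $2,570.90 +$16.00 interest = $2,586.90; pay $288.00 → $2,298.90
Installment 3: $2,298.90 +$14.00 interest = $2,312.90; pay $290.00 → $2,022.90
Installment 4: $2,022.90 +$13.00 interest = $2,035.90; pay $291.00 → $1,744.90
Installment 5: $1,744.90 +$11.00 interest = $1,755.90; pay $293.00 → $1,462.90
Installment 6: $1,462.90 +$9.00 interest = $1,471.90; pay $295.00 → $1,176.90

$295.00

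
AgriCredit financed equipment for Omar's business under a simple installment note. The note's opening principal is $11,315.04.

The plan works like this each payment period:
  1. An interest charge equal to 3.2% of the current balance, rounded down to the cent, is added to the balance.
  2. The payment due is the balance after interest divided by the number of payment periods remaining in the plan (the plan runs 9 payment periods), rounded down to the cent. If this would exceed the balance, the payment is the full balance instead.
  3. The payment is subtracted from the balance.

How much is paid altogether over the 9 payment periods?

$13,288.90

Payment period 1: opening $11,315.04; interest $362.08 → $11,677.12; payment $1,297.45; balance $10,379.67
Payment period 2: opening $10,379.67; interest $332.14 → $10,711.81; payment $1,338.97; balance $9,372.84
Payment period 3: opening $9,372.84; interest $299.93 → $9,672.77; payment $1,381.82; balance $8,290.95
Payment period 4: opening $8,290.95; interest $265.31 → $8,556.26; payment $1,426.04; balance $7,130.22
Payment period 5: opening $7,130.22; interest $228.16 → $7,358.38; payment $1,471.67; balance $5,886.71
Payment period 6: opening $5,886.71; interest $188.37 → $6,075.08; payment $1,518.77; balance $4,556.31
Payment period 7: opening $4,556.31; interest $145.80 → $4,702.11; payment $1,567.37; balance $3,134.74
Payment period 8: opening $3,134.74; interest $100.31 → $3,235.05; payment $1,617.52; balance $1,617.53
Payment period 9: opening $1,617.53; interest $51.76 → $1,669.29; payment $1,669.29; balance $0.00
Total paid: $13,288.90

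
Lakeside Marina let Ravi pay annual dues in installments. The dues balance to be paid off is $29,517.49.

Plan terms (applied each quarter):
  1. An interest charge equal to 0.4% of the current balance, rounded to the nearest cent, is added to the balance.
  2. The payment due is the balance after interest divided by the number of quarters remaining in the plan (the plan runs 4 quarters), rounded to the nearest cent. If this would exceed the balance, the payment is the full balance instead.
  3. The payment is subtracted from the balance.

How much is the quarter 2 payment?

# | Opening | Interest | Payment | End bal
1 | $29,517.49 | $118.07 | $7,408.89 | $22,226.67
2 | $22,226.67 | $88.91 | $7,438.53 | $14,877.05

$7,438.53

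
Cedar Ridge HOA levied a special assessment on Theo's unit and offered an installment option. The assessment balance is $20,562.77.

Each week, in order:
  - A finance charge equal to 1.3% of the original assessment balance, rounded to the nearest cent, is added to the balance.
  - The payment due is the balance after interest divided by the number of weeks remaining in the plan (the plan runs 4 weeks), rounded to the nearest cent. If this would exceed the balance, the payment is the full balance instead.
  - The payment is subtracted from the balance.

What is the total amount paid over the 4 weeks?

$21,632.05

Week 1: $20,562.77 +$267.32 interest = $20,830.09; pay $5,207.52 → $15,622.57
Week 2: $15,622.57 +$267.32 interest = $15,889.89; pay $5,296.63 → $10,593.26
Week 3: $10,593.26 +$267.32 interest = $10,860.58; pay $5,430.29 → $5,430.29
Week 4: $5,430.29 +$267.32 interest = $5,697.61; pay $5,697.61 → $0.00
Total paid: $21,632.05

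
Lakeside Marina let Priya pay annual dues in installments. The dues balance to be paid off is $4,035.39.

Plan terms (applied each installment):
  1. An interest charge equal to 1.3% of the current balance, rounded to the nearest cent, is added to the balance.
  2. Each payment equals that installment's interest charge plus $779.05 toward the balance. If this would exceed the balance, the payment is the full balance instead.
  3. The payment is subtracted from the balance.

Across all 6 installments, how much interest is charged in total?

Installment 1: $4,035.39 +$52.46 interest = $4,087.85; pay $831.51 → $3,256.34
Installment 2: $3,256.34 +$42.33 interest = $3,298.67; pay $821.38 → $2,477.29
Installment 3: $2,477.29 +$32.20 interest = $2,509.49; pay $811.25 → $1,698.24
Installment 4: $1,698.24 +$22.08 interest = $1,720.32; pay $801.13 → $919.19
Installment 5: $919.19 +$11.95 interest = $931.14; pay $791.00 → $140.14
Installment 6: $140.14 +$1.82 interest = $141.96; pay $141.96 → $0.00
Total interest: $52.46 + $42.33 + $32.20 + $22.08 + $11.95 + $1.82 = $162.84

$162.84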